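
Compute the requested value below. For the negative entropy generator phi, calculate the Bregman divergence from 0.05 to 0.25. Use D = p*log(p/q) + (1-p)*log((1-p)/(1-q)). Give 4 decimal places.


Bregman divergence with negative entropy generator:
D = p*log(p/q) + (1-p)*log((1-p)/(1-q)).
p = 0.05, q = 0.25.
p*log(p/q) = 0.05*log(0.05/0.25) = -0.080472.
(1-p)*log((1-p)/(1-q)) = 0.95*log(0.95/0.75) = 0.224569.
D = -0.080472 + 0.224569 = 0.1441

0.1441


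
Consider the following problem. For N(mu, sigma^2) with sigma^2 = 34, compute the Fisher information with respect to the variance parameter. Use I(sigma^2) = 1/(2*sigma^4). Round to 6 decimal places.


Fisher information for variance: I(sigma^2) = 1/(2*sigma^4).
sigma^2 = 34, so sigma^4 = 1156.
I = 1/(2*1156) = 1/2312 = 0.000433

0.000433


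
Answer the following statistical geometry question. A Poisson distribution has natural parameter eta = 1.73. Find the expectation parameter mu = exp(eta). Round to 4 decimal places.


Expectation parameter for Poisson exponential family:
mu = exp(eta).
eta = 1.73.
mu = exp(1.73) = 5.6407

5.6407


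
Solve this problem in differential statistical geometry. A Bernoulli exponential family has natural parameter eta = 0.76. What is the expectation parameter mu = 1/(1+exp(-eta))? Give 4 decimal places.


Dual coordinate (expectation parameter) for Bernoulli:
mu = 1/(1+exp(-eta)).
eta = 0.76.
exp(-eta) = exp(-0.76) = 0.467666.
mu = 1/(1+0.467666) = 0.6814

0.6814


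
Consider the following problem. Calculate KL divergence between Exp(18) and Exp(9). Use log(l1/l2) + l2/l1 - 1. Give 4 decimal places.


KL divergence for exponential family:
KL = log(l1/l2) + l2/l1 - 1.
log(18/9) = 0.693147.
9/18 = 0.5.
KL = 0.693147 + 0.5 - 1 = 0.1931

0.1931


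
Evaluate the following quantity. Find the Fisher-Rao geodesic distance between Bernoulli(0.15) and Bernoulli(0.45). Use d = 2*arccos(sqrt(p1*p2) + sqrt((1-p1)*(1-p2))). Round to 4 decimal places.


Geodesic distance on Bernoulli manifold:
d(p1,p2) = 2*arccos(sqrt(p1*p2) + sqrt((1-p1)*(1-p2))).
sqrt(p1*p2) = sqrt(0.15*0.45) = 0.259808.
sqrt((1-p1)*(1-p2)) = sqrt(0.85*0.55) = 0.68374.
arg = 0.259808 + 0.68374 = 0.943547.
d = 2*arccos(0.943547) = 0.6752

0.6752


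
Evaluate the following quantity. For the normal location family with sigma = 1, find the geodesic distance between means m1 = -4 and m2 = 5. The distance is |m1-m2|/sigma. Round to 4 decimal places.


On the fixed-variance normal subfamily, geodesic distance = |m1-m2|/sigma.
|-4 - 5| = 9.
sigma = 1.
d = 9/1 = 9.0000

9.0000


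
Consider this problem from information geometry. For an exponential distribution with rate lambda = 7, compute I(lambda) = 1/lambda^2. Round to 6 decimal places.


Fisher information for exponential: I(lambda) = 1/lambda^2.
lambda = 7, lambda^2 = 49.
I = 1/49 = 0.020408

0.020408


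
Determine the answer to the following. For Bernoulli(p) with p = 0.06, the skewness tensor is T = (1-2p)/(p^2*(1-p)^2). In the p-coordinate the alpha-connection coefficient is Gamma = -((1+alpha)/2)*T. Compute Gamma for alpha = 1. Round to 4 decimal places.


Skewness (Amari-Chentsov) tensor: T = (1-2p)/(p^2*(1-p)^2).
p = 0.06, 1-2p = 0.88, p^2 = 0.0036, (1-p)^2 = 0.8836.
T = 0.88/(0.0036 * 0.8836) = 276.646044.
In the p-coordinate, Gamma^(alpha) = Gamma^(0) - (alpha/2)*T with Gamma^(0) = (1/2)*g'(p) = -T/2,
so Gamma^(alpha) = -((1+alpha)/2)*T.
alpha = 1, -(1+alpha)/2 = -1.0.
Gamma = -1.0 * 276.646044 = -276.6460

-276.6460


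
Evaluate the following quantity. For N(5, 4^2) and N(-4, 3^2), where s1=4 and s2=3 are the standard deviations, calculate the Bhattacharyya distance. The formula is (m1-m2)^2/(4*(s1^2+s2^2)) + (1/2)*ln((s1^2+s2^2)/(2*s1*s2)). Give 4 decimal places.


Bhattacharyya distance between two Gaussians:
DB = (m1-m2)^2/(4*(s1^2+s2^2)) + (1/2)*ln((s1^2+s2^2)/(2*s1*s2)).
(m1-m2)^2 = (9)^2 = 81.
s1^2+s2^2 = 16 + 9 = 25.
term1 = 81/100 = 0.81.
term2 = 0.5*ln(25/24.0) = 0.020411.
DB = 0.81 + 0.020411 = 0.8304

0.8304


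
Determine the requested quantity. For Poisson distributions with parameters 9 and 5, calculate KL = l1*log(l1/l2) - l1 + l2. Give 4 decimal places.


KL divergence for Poisson:
KL = l1*log(l1/l2) - l1 + l2.
l1 = 9, l2 = 5.
log(9/5) = 0.587787.
l1*log(l1/l2) = 9 * 0.587787 = 5.29008.
KL = 5.29008 - 9 + 5 = 1.2901

1.2901


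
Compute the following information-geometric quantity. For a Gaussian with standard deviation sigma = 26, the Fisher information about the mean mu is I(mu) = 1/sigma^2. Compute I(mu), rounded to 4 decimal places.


The Fisher information for the mean of a normal distribution is I(mu) = 1/sigma^2.
sigma = 26, so sigma^2 = 676.
I(mu) = 1/676 = 0.0015

0.0015


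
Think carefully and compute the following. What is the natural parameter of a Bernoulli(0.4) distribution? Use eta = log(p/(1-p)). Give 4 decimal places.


Natural parameter for Bernoulli: eta = log(p/(1-p)).
p = 0.4, 1-p = 0.6.
p/(1-p) = 0.666667.
eta = log(0.666667) = -0.4055

-0.4055


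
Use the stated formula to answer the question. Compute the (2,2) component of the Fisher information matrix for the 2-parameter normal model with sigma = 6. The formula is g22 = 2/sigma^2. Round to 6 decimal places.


For the 2-parameter normal family, the Fisher metric has:
  g11 = 1/sigma^2, g22 = 2/sigma^2.
sigma = 6, sigma^2 = 36.
g22 = 0.055556

0.055556


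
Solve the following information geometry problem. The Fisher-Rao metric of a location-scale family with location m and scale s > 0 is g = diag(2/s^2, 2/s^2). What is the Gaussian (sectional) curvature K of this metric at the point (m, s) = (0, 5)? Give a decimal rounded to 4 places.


The metric has the form g = (A dm^2 + B ds^2)/s^2 with A = 2, B = 2.
Substitute u = sqrt(A/B)*m: g = B*(du^2 + ds^2)/s^2, i.e. B times the
Poincare upper half-plane metric, which has constant Gaussian curvature -1.
Scaling a 2D metric by a constant c divides the Gaussian curvature by c,
so K = -1/B = -1/(2) = -0.5000 everywhere (the point (m, s) = (0, 5) is irrelevant:
the curvature is constant).
The requested Gaussian curvature is K = -0.5000.

-0.5000


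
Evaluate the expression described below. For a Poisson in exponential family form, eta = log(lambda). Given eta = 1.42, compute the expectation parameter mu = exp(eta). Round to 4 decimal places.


Expectation parameter for Poisson exponential family:
mu = exp(eta).
eta = 1.42.
mu = exp(1.42) = 4.1371

4.1371


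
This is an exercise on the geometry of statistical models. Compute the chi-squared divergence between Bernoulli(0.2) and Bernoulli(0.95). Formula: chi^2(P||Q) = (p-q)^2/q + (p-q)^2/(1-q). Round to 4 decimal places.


Chi-squared divergence between Bernoulli distributions:
chi^2 = (p-q)^2/q + (p-q)^2/(1-q).
p = 0.2, q = 0.95, p-q = -0.75.
(p-q)^2 = 0.5625.
term1 = 0.5625/0.95 = 0.592105.
term2 = 0.5625/0.05 = 11.25.
chi^2 = 0.592105 + 11.25 = 11.8421

11.8421


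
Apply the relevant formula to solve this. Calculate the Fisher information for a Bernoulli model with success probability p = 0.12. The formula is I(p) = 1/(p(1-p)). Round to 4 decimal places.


For Bernoulli(p), Fisher information is I(p) = 1/(p*(1-p)).
p = 0.12, 1-p = 0.88.
p*(1-p) = 0.1056.
I(p) = 1/0.1056 = 9.4697

9.4697


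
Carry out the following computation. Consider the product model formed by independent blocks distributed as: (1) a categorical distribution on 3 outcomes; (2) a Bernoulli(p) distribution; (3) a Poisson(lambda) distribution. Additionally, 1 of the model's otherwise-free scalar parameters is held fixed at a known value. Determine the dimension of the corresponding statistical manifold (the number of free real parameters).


The dimension of a statistical manifold equals the number of free
(independent) real parameters of the model. For a product of independent
blocks the parameter counts add.
- categorical on 3 outcomes (probabilities sum to 1): 3-1 = 2.
- Bernoulli (p): 1.
- Poisson (lambda): 1.
Total = 2 + 1 + 1 = 4.
1 parameter(s) fixed at known values: 4 - 1 = 3.
Dimension = 3

3


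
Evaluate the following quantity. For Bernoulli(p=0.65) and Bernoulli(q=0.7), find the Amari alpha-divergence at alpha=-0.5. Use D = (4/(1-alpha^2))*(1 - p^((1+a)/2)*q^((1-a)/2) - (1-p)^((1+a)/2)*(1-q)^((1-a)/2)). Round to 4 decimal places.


Amari alpha-divergence:
D = (4/(1-alpha^2))*(1 - p^((1+a)/2)*q^((1-a)/2) - (1-p)^((1+a)/2)*(1-q)^((1-a)/2)).
alpha = -0.5, p = 0.65, q = 0.7.
e1 = (1+alpha)/2 = 0.25, e2 = (1-alpha)/2 = 0.75.
t1 = p^e1 * q^e2 = 0.65^0.25 * 0.7^0.75 = 0.687151.
t2 = (1-p)^e1 * (1-q)^e2 = 0.35^0.25 * 0.3^0.75 = 0.311787.
4/(1-alpha^2) = 5.333333.
D = 5.333333*(1 - 0.687151 - 0.311787) = 0.0057

0.0057


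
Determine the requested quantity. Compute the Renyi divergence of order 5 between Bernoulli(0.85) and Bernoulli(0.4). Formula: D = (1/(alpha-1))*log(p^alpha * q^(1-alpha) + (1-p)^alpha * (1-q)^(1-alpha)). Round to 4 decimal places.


Renyi divergence of order alpha between Bernoulli distributions:
D = (1/(alpha-1))*log(p^alpha * q^(1-alpha) + (1-p)^alpha * (1-q)^(1-alpha)).
alpha = 5, p = 0.85, q = 0.4.
p^alpha * q^(1-alpha) = 0.85^5 * 0.4^-4 = 17.332239.
(1-p)^alpha * (1-q)^(1-alpha) = 0.15^5 * 0.6^-4 = 0.000586.
sum = 17.332239 + 0.000586 = 17.332825.
D = (1/4)*log(17.332825) = 0.7132

0.7132


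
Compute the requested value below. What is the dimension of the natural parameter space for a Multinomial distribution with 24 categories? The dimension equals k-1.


Exponential family dimension calculation:
For Multinomial with k=24 categories, dim = k-1 = 23.

23


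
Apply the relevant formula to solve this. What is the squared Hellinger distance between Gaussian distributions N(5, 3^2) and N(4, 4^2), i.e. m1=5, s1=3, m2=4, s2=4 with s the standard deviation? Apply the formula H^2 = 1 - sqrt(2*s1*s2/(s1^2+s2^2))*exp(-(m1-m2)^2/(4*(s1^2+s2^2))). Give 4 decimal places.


Squared Hellinger distance for Gaussians:
H^2 = 1 - sqrt(2*s1*s2/(s1^2+s2^2)) * exp(-(m1-m2)^2/(4*(s1^2+s2^2))).
s1^2 = 9, s2^2 = 16, s1^2+s2^2 = 25.
sqrt(2*3*4/(25)) = 0.979796.
(m1-m2)^2 = (1)^2 = 1.
exp(-1/(4*25)) = exp(-0.01) = 0.99005.
H^2 = 1 - 0.979796*0.99005 = 0.0300

0.0300


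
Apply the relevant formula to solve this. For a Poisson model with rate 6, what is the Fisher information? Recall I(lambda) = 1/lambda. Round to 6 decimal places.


Fisher information for Poisson: I(lambda) = 1/lambda.
lambda = 6.
I(lambda) = 1/6 = 0.166667

0.166667


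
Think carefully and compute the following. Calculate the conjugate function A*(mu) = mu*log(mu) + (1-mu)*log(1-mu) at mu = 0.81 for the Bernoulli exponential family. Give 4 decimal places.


Legendre transform for Bernoulli:
A*(mu) = mu*log(mu) + (1-mu)*log(1-mu).
mu = 0.81, 1-mu = 0.19.
mu*log(mu) = 0.81*log(0.81) = -0.170684.
(1-mu)*log(1-mu) = 0.19*log(0.19) = -0.315539.
A* = -0.170684 + -0.315539 = -0.4862

-0.4862


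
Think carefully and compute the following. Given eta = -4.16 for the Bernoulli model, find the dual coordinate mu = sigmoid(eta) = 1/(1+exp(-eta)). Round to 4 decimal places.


Dual coordinate (expectation parameter) for Bernoulli:
mu = 1/(1+exp(-eta)).
eta = -4.16.
exp(-eta) = exp(4.16) = 64.071523.
mu = 1/(1+64.071523) = 0.0154

0.0154


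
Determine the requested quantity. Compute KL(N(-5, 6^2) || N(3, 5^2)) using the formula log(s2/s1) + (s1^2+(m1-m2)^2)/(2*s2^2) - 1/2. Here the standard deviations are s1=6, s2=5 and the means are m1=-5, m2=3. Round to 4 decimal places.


KL divergence between normal distributions:
KL = log(s2/s1) + (s1^2 + (m1-m2)^2)/(2*s2^2) - 1/2.
log(5/6) = -0.182322.
(6^2 + (-5-3)^2)/(2*5^2) = (36 + 64)/50 = 2.0.
KL = -0.182322 + 2.0 - 0.5 = 1.3177

1.3177


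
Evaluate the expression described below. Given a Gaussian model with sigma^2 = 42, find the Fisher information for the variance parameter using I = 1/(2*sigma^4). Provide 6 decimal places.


Fisher information for variance: I(sigma^2) = 1/(2*sigma^4).
sigma^2 = 42, so sigma^4 = 1764.
I = 1/(2*1764) = 1/3528 = 0.000283

0.000283


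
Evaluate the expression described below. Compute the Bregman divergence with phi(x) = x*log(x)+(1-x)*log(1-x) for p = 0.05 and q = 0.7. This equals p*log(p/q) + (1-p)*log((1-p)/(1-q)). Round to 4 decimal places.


Bregman divergence with negative entropy generator:
D = p*log(p/q) + (1-p)*log((1-p)/(1-q)).
p = 0.05, q = 0.7.
p*log(p/q) = 0.05*log(0.05/0.7) = -0.131953.
(1-p)*log((1-p)/(1-q)) = 0.95*log(0.95/0.3) = 1.095046.
D = -0.131953 + 1.095046 = 0.9631

0.9631


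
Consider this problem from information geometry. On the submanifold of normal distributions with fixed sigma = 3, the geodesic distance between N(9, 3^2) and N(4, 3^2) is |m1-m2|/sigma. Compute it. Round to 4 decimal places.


On the fixed-variance normal subfamily, geodesic distance = |m1-m2|/sigma.
|9 - 4| = 5.
sigma = 3.
d = 5/3 = 1.6667

1.6667


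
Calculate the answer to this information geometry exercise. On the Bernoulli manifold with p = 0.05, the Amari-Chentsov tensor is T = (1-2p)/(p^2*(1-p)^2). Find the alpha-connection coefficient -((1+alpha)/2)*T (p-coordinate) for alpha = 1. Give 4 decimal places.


Skewness (Amari-Chentsov) tensor: T = (1-2p)/(p^2*(1-p)^2).
p = 0.05, 1-2p = 0.9, p^2 = 0.0025, (1-p)^2 = 0.9025.
T = 0.9/(0.0025 * 0.9025) = 398.891967.
In the p-coordinate, Gamma^(alpha) = Gamma^(0) - (alpha/2)*T with Gamma^(0) = (1/2)*g'(p) = -T/2,
so Gamma^(alpha) = -((1+alpha)/2)*T.
alpha = 1, -(1+alpha)/2 = -1.0.
Gamma = -1.0 * 398.891967 = -398.8920

-398.8920


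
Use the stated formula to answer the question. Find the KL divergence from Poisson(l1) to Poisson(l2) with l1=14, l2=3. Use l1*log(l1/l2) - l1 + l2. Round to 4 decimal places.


KL divergence for Poisson:
KL = l1*log(l1/l2) - l1 + l2.
l1 = 14, l2 = 3.
log(14/3) = 1.540445.
l1*log(l1/l2) = 14 * 1.540445 = 21.566231.
KL = 21.566231 - 14 + 3 = 10.5662

10.5662


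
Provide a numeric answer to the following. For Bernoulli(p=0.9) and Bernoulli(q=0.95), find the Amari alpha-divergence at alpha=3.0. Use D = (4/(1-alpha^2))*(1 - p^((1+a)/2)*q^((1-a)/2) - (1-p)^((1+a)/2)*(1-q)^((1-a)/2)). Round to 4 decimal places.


Amari alpha-divergence:
D = (4/(1-alpha^2))*(1 - p^((1+a)/2)*q^((1-a)/2) - (1-p)^((1+a)/2)*(1-q)^((1-a)/2)).
alpha = 3.0, p = 0.9, q = 0.95.
e1 = (1+alpha)/2 = 2.0, e2 = (1-alpha)/2 = -1.0.
t1 = p^e1 * q^e2 = 0.9^2.0 * 0.95^-1.0 = 0.852632.
t2 = (1-p)^e1 * (1-q)^e2 = 0.1^2.0 * 0.05^-1.0 = 0.2.
4/(1-alpha^2) = -0.5.
D = -0.5*(1 - 0.852632 - 0.2) = 0.0263

0.0263


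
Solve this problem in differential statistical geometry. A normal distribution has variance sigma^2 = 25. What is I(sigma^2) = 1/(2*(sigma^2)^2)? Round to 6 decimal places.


Fisher information for variance: I(sigma^2) = 1/(2*sigma^4).
sigma^2 = 25, so sigma^4 = 625.
I = 1/(2*625) = 1/1250 = 0.000800

0.000800


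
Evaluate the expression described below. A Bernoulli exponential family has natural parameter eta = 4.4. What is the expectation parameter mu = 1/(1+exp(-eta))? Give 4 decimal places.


Dual coordinate (expectation parameter) for Bernoulli:
mu = 1/(1+exp(-eta)).
eta = 4.4.
exp(-eta) = exp(-4.4) = 0.012277.
mu = 1/(1+0.012277) = 0.9879

0.9879


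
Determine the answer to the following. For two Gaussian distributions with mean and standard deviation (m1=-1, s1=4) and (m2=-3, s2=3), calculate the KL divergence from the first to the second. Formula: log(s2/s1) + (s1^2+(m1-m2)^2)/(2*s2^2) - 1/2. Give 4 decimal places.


KL divergence between normal distributions:
KL = log(s2/s1) + (s1^2 + (m1-m2)^2)/(2*s2^2) - 1/2.
log(3/4) = -0.287682.
(4^2 + (-1--3)^2)/(2*3^2) = (16 + 4)/18 = 1.111111.
KL = -0.287682 + 1.111111 - 0.5 = 0.3234

0.3234


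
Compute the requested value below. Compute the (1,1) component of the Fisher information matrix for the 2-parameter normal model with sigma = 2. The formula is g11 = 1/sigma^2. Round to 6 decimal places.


For the 2-parameter normal family, the Fisher metric has:
  g11 = 1/sigma^2, g22 = 2/sigma^2.
sigma = 2, sigma^2 = 4.
g11 = 0.250000

0.250000


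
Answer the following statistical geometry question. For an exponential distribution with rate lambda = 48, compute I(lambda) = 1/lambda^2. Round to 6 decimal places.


Fisher information for exponential: I(lambda) = 1/lambda^2.
lambda = 48, lambda^2 = 2304.
I = 1/2304 = 0.000434

0.000434


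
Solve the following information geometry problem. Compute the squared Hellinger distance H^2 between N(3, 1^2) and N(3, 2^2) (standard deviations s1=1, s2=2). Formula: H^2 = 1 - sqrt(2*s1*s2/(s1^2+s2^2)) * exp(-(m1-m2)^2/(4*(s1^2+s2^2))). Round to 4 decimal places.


Squared Hellinger distance for Gaussians:
H^2 = 1 - sqrt(2*s1*s2/(s1^2+s2^2)) * exp(-(m1-m2)^2/(4*(s1^2+s2^2))).
s1^2 = 1, s2^2 = 4, s1^2+s2^2 = 5.
sqrt(2*1*2/(5)) = 0.894427.
(m1-m2)^2 = (0)^2 = 0.
exp(-0/(4*5)) = exp(0.0) = 1.0.
H^2 = 1 - 0.894427*1.0 = 0.1056

0.1056


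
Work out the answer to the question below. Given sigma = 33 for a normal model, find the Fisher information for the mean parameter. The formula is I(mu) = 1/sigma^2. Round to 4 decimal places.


The Fisher information for the mean of a normal distribution is I(mu) = 1/sigma^2.
sigma = 33, so sigma^2 = 1089.
I(mu) = 1/1089 = 0.0009

0.0009


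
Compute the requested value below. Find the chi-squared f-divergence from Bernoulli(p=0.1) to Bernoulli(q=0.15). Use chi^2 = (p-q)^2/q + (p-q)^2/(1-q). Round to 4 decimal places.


Chi-squared divergence between Bernoulli distributions:
chi^2 = (p-q)^2/q + (p-q)^2/(1-q).
p = 0.1, q = 0.15, p-q = -0.05.
(p-q)^2 = 0.0025.
term1 = 0.0025/0.15 = 0.016667.
term2 = 0.0025/0.85 = 0.002941.
chi^2 = 0.016667 + 0.002941 = 0.0196

0.0196


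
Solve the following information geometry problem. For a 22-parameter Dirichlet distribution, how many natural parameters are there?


Exponential family dimension calculation:
Dirichlet with 22 components has 22 natural parameters.

22


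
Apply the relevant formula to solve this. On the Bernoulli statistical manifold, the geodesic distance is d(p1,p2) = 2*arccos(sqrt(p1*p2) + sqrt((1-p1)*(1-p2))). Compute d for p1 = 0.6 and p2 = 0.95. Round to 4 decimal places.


Geodesic distance on Bernoulli manifold:
d(p1,p2) = 2*arccos(sqrt(p1*p2) + sqrt((1-p1)*(1-p2))).
sqrt(p1*p2) = sqrt(0.6*0.95) = 0.754983.
sqrt((1-p1)*(1-p2)) = sqrt(0.4*0.05) = 0.141421.
arg = 0.754983 + 0.141421 = 0.896405.
d = 2*arccos(0.896405) = 0.9184

0.9184


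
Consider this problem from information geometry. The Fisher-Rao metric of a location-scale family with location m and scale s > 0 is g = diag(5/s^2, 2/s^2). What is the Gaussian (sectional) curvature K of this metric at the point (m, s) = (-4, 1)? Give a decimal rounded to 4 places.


The metric has the form g = (A dm^2 + B ds^2)/s^2 with A = 5, B = 2.
Substitute u = sqrt(A/B)*m: g = B*(du^2 + ds^2)/s^2, i.e. B times the
Poincare upper half-plane metric, which has constant Gaussian curvature -1.
Scaling a 2D metric by a constant c divides the Gaussian curvature by c,
so K = -1/B = -1/(2) = -0.5000 everywhere (the point (m, s) = (-4, 1) is irrelevant:
the curvature is constant).
The requested Gaussian curvature is K = -0.5000.

-0.5000


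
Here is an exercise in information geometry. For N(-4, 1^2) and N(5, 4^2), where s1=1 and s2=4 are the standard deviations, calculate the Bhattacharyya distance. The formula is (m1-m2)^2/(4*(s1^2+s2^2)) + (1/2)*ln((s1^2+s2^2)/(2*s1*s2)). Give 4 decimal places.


Bhattacharyya distance between two Gaussians:
DB = (m1-m2)^2/(4*(s1^2+s2^2)) + (1/2)*ln((s1^2+s2^2)/(2*s1*s2)).
(m1-m2)^2 = (-9)^2 = 81.
s1^2+s2^2 = 1 + 16 = 17.
term1 = 81/68 = 1.191176.
term2 = 0.5*ln(17/8.0) = 0.376886.
DB = 1.191176 + 0.376886 = 1.5681

1.5681


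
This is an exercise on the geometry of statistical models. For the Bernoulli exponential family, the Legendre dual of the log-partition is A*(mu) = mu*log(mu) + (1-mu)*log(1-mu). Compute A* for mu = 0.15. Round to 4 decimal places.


Legendre transform for Bernoulli:
A*(mu) = mu*log(mu) + (1-mu)*log(1-mu).
mu = 0.15, 1-mu = 0.85.
mu*log(mu) = 0.15*log(0.15) = -0.284568.
(1-mu)*log(1-mu) = 0.85*log(0.85) = -0.138141.
A* = -0.284568 + -0.138141 = -0.4227

-0.4227


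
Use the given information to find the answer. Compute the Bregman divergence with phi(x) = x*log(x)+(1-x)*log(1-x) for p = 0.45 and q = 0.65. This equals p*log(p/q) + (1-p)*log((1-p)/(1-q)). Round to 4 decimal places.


Bregman divergence with negative entropy generator:
D = p*log(p/q) + (1-p)*log((1-p)/(1-q)).
p = 0.45, q = 0.65.
p*log(p/q) = 0.45*log(0.45/0.65) = -0.165476.
(1-p)*log((1-p)/(1-q)) = 0.55*log(0.55/0.35) = 0.248592.
D = -0.165476 + 0.248592 = 0.0831

0.0831


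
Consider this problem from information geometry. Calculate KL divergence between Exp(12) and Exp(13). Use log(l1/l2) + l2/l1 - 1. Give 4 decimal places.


KL divergence for exponential family:
KL = log(l1/l2) + l2/l1 - 1.
log(12/13) = -0.080043.
13/12 = 1.083333.
KL = -0.080043 + 1.083333 - 1 = 0.0033

0.0033


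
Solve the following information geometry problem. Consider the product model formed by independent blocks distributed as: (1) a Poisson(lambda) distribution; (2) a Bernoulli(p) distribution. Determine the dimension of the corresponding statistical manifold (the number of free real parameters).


The dimension of a statistical manifold equals the number of free
(independent) real parameters of the model. For a product of independent
blocks the parameter counts add.
- Poisson (lambda): 1.
- Bernoulli (p): 1.
Total = 1 + 1 = 2.
Dimension = 2

2


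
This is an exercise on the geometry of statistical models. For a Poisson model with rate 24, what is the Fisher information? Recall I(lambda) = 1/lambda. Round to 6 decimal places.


Fisher information for Poisson: I(lambda) = 1/lambda.
lambda = 24.
I(lambda) = 1/24 = 0.041667

0.041667


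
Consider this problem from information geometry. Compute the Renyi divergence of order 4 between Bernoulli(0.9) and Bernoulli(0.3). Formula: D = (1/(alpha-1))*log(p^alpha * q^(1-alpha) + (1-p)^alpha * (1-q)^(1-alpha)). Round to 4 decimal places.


Renyi divergence of order alpha between Bernoulli distributions:
D = (1/(alpha-1))*log(p^alpha * q^(1-alpha) + (1-p)^alpha * (1-q)^(1-alpha)).
alpha = 4, p = 0.9, q = 0.3.
p^alpha * q^(1-alpha) = 0.9^4 * 0.3^-3 = 24.3.
(1-p)^alpha * (1-q)^(1-alpha) = 0.1^4 * 0.7^-3 = 0.000292.
sum = 24.3 + 0.000292 = 24.300292.
D = (1/3)*log(24.300292) = 1.0635

1.0635


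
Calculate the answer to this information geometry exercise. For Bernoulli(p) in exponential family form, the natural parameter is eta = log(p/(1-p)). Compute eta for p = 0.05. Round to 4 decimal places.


Natural parameter for Bernoulli: eta = log(p/(1-p)).
p = 0.05, 1-p = 0.95.
p/(1-p) = 0.052632.
eta = log(0.052632) = -2.9444

-2.9444


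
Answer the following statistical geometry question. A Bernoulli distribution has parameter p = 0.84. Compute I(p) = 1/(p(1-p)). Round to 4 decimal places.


For Bernoulli(p), Fisher information is I(p) = 1/(p*(1-p)).
p = 0.84, 1-p = 0.16.
p*(1-p) = 0.1344.
I(p) = 1/0.1344 = 7.4405

7.4405


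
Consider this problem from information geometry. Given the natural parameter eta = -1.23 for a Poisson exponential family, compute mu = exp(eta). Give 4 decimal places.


Expectation parameter for Poisson exponential family:
mu = exp(eta).
eta = -1.23.
mu = exp(-1.23) = 0.2923

0.2923


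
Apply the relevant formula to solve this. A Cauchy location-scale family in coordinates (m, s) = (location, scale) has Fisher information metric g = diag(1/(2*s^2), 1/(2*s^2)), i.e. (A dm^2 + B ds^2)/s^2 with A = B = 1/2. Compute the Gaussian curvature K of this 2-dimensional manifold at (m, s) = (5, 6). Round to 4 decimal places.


The metric has the form g = (A dm^2 + B ds^2)/s^2 with A = 1/2, B = 1/2.
Substitute u = sqrt(A/B)*m: g = B*(du^2 + ds^2)/s^2, i.e. B times the
Poincare upper half-plane metric, which has constant Gaussian curvature -1.
Scaling a 2D metric by a constant c divides the Gaussian curvature by c,
so K = -1/B = -1/(1/2) = -2.0000 everywhere (the point (m, s) = (5, 6) is irrelevant:
the curvature is constant).
The requested Gaussian curvature is K = -2.0000.

-2.0000


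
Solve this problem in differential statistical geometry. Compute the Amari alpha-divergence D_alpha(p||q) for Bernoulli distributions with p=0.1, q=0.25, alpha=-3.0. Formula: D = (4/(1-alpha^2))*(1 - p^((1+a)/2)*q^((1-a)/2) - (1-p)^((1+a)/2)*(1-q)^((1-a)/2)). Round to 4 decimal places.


Amari alpha-divergence:
D = (4/(1-alpha^2))*(1 - p^((1+a)/2)*q^((1-a)/2) - (1-p)^((1+a)/2)*(1-q)^((1-a)/2)).
alpha = -3.0, p = 0.1, q = 0.25.
e1 = (1+alpha)/2 = -1.0, e2 = (1-alpha)/2 = 2.0.
t1 = p^e1 * q^e2 = 0.1^-1.0 * 0.25^2.0 = 0.625.
t2 = (1-p)^e1 * (1-q)^e2 = 0.9^-1.0 * 0.75^2.0 = 0.625.
4/(1-alpha^2) = -0.5.
D = -0.5*(1 - 0.625 - 0.625) = 0.1250

0.1250


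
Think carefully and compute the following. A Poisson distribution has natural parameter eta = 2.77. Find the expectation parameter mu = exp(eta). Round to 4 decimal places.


Expectation parameter for Poisson exponential family:
mu = exp(eta).
eta = 2.77.
mu = exp(2.77) = 15.9586

15.9586


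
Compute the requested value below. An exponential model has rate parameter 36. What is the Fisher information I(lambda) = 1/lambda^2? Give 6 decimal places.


Fisher information for exponential: I(lambda) = 1/lambda^2.
lambda = 36, lambda^2 = 1296.
I = 1/1296 = 0.000772

0.000772


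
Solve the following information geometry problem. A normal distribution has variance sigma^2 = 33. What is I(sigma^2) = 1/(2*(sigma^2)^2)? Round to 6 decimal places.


Fisher information for variance: I(sigma^2) = 1/(2*sigma^4).
sigma^2 = 33, so sigma^4 = 1089.
I = 1/(2*1089) = 1/2178 = 0.000459

0.000459


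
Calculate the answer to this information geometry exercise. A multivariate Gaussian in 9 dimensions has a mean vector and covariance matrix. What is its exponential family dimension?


Exponential family dimension calculation:
For 9-dim MVN: mean has 9 params, covariance has 9*10/2 = 45 unique entries.
Total dim = 9 + 45 = 54.

54


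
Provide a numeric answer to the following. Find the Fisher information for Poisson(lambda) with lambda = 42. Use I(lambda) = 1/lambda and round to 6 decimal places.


Fisher information for Poisson: I(lambda) = 1/lambda.
lambda = 42.
I(lambda) = 1/42 = 0.023810

0.023810


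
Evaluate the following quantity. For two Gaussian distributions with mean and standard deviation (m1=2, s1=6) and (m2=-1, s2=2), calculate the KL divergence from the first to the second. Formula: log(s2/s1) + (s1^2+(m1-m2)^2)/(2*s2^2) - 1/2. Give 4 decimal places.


KL divergence between normal distributions:
KL = log(s2/s1) + (s1^2 + (m1-m2)^2)/(2*s2^2) - 1/2.
log(2/6) = -1.098612.
(6^2 + (2--1)^2)/(2*2^2) = (36 + 9)/8 = 5.625.
KL = -1.098612 + 5.625 - 0.5 = 4.0264

4.0264


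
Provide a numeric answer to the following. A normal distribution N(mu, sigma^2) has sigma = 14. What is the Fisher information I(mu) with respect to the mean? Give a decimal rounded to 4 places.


The Fisher information for the mean of a normal distribution is I(mu) = 1/sigma^2.
sigma = 14, so sigma^2 = 196.
I(mu) = 1/196 = 0.0051

0.0051


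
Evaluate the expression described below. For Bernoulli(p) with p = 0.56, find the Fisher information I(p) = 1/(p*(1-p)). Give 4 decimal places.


For Bernoulli(p), Fisher information is I(p) = 1/(p*(1-p)).
p = 0.56, 1-p = 0.44.
p*(1-p) = 0.2464.
I(p) = 1/0.2464 = 4.0584

4.0584


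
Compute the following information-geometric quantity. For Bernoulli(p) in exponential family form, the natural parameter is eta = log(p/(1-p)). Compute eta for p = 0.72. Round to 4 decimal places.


Natural parameter for Bernoulli: eta = log(p/(1-p)).
p = 0.72, 1-p = 0.28.
p/(1-p) = 2.571429.
eta = log(2.571429) = 0.9445

0.9445


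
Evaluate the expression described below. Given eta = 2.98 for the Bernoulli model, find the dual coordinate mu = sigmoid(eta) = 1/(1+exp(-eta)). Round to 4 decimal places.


Dual coordinate (expectation parameter) for Bernoulli:
mu = 1/(1+exp(-eta)).
eta = 2.98.
exp(-eta) = exp(-2.98) = 0.050793.
mu = 1/(1+0.050793) = 0.9517

0.9517


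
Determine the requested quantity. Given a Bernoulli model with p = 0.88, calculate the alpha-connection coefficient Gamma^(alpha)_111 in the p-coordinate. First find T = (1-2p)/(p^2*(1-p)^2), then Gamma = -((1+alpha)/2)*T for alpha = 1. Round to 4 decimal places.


Skewness (Amari-Chentsov) tensor: T = (1-2p)/(p^2*(1-p)^2).
p = 0.88, 1-2p = -0.76, p^2 = 0.7744, (1-p)^2 = 0.0144.
T = -0.76/(0.7744 * 0.0144) = -68.153122.
In the p-coordinate, Gamma^(alpha) = Gamma^(0) - (alpha/2)*T with Gamma^(0) = (1/2)*g'(p) = -T/2,
so Gamma^(alpha) = -((1+alpha)/2)*T.
alpha = 1, -(1+alpha)/2 = -1.0.
Gamma = -1.0 * -68.153122 = 68.1531

68.1531


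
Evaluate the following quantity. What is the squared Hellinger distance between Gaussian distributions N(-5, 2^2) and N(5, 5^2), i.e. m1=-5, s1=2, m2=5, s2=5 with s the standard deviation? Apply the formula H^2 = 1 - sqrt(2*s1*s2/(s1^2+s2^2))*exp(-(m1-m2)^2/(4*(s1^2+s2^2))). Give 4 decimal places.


Squared Hellinger distance for Gaussians:
H^2 = 1 - sqrt(2*s1*s2/(s1^2+s2^2)) * exp(-(m1-m2)^2/(4*(s1^2+s2^2))).
s1^2 = 4, s2^2 = 25, s1^2+s2^2 = 29.
sqrt(2*2*5/(29)) = 0.830455.
(m1-m2)^2 = (-10)^2 = 100.
exp(-100/(4*29)) = exp(-0.862069) = 0.422287.
H^2 = 1 - 0.830455*0.422287 = 0.6493

0.6493


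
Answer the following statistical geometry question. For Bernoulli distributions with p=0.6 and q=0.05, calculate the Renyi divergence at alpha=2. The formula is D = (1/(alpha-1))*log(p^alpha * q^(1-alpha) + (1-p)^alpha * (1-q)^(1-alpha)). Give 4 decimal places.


Renyi divergence of order alpha between Bernoulli distributions:
D = (1/(alpha-1))*log(p^alpha * q^(1-alpha) + (1-p)^alpha * (1-q)^(1-alpha)).
alpha = 2, p = 0.6, q = 0.05.
p^alpha * q^(1-alpha) = 0.6^2 * 0.05^-1 = 7.2.
(1-p)^alpha * (1-q)^(1-alpha) = 0.4^2 * 0.95^-1 = 0.168421.
sum = 7.2 + 0.168421 = 7.368421.
D = (1/1)*log(7.368421) = 1.9972

1.9972


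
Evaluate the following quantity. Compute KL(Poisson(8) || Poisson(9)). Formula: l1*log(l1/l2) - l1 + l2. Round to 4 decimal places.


KL divergence for Poisson:
KL = l1*log(l1/l2) - l1 + l2.
l1 = 8, l2 = 9.
log(8/9) = -0.117783.
l1*log(l1/l2) = 8 * -0.117783 = -0.942264.
KL = -0.942264 - 8 + 9 = 0.0577

0.0577


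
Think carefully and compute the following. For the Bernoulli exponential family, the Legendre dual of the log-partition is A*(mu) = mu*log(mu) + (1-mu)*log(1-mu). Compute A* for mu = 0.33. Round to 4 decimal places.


Legendre transform for Bernoulli:
A*(mu) = mu*log(mu) + (1-mu)*log(1-mu).
mu = 0.33, 1-mu = 0.67.
mu*log(mu) = 0.33*log(0.33) = -0.365859.
(1-mu)*log(1-mu) = 0.67*log(0.67) = -0.26832.
A* = -0.365859 + -0.26832 = -0.6342

-0.6342


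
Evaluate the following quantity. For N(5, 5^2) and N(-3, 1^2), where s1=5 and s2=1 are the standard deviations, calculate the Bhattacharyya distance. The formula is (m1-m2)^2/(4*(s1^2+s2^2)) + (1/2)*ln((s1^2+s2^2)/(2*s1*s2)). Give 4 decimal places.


Bhattacharyya distance between two Gaussians:
DB = (m1-m2)^2/(4*(s1^2+s2^2)) + (1/2)*ln((s1^2+s2^2)/(2*s1*s2)).
(m1-m2)^2 = (8)^2 = 64.
s1^2+s2^2 = 25 + 1 = 26.
term1 = 64/104 = 0.615385.
term2 = 0.5*ln(26/10.0) = 0.477756.
DB = 0.615385 + 0.477756 = 1.0931

1.0931


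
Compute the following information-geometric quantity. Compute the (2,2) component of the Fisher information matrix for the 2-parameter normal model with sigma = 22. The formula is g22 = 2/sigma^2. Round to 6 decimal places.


For the 2-parameter normal family, the Fisher metric has:
  g11 = 1/sigma^2, g22 = 2/sigma^2.
sigma = 22, sigma^2 = 484.
g22 = 0.004132

0.004132


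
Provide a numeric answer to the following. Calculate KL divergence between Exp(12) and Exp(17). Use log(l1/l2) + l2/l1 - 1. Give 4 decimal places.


KL divergence for exponential family:
KL = log(l1/l2) + l2/l1 - 1.
log(12/17) = -0.348307.
17/12 = 1.416667.
KL = -0.348307 + 1.416667 - 1 = 0.0684

0.0684


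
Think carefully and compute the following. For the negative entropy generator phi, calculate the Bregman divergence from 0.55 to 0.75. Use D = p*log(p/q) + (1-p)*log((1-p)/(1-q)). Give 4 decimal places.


Bregman divergence with negative entropy generator:
D = p*log(p/q) + (1-p)*log((1-p)/(1-q)).
p = 0.55, q = 0.75.
p*log(p/q) = 0.55*log(0.55/0.75) = -0.170585.
(1-p)*log((1-p)/(1-q)) = 0.45*log(0.45/0.25) = 0.264504.
D = -0.170585 + 0.264504 = 0.0939

0.0939


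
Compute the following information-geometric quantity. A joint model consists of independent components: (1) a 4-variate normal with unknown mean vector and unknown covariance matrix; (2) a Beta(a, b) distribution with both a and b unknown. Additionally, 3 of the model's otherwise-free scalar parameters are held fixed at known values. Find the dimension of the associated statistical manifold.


The dimension of a statistical manifold equals the number of free
(independent) real parameters of the model. For a product of independent
blocks the parameter counts add.
- 4-variate normal: 4 (mean) + 4*5/2 = 10 (symmetric covariance) = 14.
- Beta (a, b): 2.
Total = 14 + 2 = 16.
3 parameter(s) fixed at known values: 16 - 3 = 13.
Dimension = 13

13


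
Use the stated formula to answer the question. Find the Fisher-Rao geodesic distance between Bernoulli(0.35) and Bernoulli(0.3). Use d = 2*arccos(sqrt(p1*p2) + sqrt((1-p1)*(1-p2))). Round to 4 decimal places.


Geodesic distance on Bernoulli manifold:
d(p1,p2) = 2*arccos(sqrt(p1*p2) + sqrt((1-p1)*(1-p2))).
sqrt(p1*p2) = sqrt(0.35*0.3) = 0.324037.
sqrt((1-p1)*(1-p2)) = sqrt(0.65*0.7) = 0.674537.
arg = 0.324037 + 0.674537 = 0.998574.
d = 2*arccos(0.998574) = 0.1068

0.1068


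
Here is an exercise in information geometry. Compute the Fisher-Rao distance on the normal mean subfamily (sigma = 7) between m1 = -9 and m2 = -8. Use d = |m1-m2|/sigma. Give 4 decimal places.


On the fixed-variance normal subfamily, geodesic distance = |m1-m2|/sigma.
|-9 - -8| = 1.
sigma = 7.
d = 1/7 = 0.1429

0.1429


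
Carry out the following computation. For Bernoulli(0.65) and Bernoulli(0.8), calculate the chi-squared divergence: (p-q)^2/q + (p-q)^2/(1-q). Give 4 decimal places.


Chi-squared divergence between Bernoulli distributions:
chi^2 = (p-q)^2/q + (p-q)^2/(1-q).
p = 0.65, q = 0.8, p-q = -0.15.
(p-q)^2 = 0.0225.
term1 = 0.0225/0.8 = 0.028125.
term2 = 0.0225/0.2 = 0.1125.
chi^2 = 0.028125 + 0.1125 = 0.1406

0.1406


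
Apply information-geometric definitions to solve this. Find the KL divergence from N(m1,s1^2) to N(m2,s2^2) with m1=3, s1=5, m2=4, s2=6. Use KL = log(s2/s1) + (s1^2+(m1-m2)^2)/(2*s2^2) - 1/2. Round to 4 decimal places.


KL divergence between normal distributions:
KL = log(s2/s1) + (s1^2 + (m1-m2)^2)/(2*s2^2) - 1/2.
log(6/5) = 0.182322.
(5^2 + (3-4)^2)/(2*6^2) = (25 + 1)/72 = 0.361111.
KL = 0.182322 + 0.361111 - 0.5 = 0.0434

0.0434


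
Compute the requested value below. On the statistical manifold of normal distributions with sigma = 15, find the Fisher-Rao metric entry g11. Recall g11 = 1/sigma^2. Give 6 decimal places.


For the 2-parameter normal family, the Fisher metric has:
  g11 = 1/sigma^2, g22 = 2/sigma^2.
sigma = 15, sigma^2 = 225.
g11 = 0.004444

0.004444


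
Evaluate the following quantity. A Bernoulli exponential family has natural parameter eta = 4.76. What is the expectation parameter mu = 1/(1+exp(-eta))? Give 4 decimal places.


Dual coordinate (expectation parameter) for Bernoulli:
mu = 1/(1+exp(-eta)).
eta = 4.76.
exp(-eta) = exp(-4.76) = 0.008566.
mu = 1/(1+0.008566) = 0.9915

0.9915


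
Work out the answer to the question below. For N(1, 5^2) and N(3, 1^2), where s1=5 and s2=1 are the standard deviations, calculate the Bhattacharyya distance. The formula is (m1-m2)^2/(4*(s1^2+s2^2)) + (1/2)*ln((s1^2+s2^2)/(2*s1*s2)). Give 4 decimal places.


Bhattacharyya distance between two Gaussians:
DB = (m1-m2)^2/(4*(s1^2+s2^2)) + (1/2)*ln((s1^2+s2^2)/(2*s1*s2)).
(m1-m2)^2 = (-2)^2 = 4.
s1^2+s2^2 = 25 + 1 = 26.
term1 = 4/104 = 0.038462.
term2 = 0.5*ln(26/10.0) = 0.477756.
DB = 0.038462 + 0.477756 = 0.5162

0.5162


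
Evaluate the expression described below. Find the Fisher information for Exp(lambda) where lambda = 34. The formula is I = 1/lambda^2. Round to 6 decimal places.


Fisher information for exponential: I(lambda) = 1/lambda^2.
lambda = 34, lambda^2 = 1156.
I = 1/1156 = 0.000865

0.000865


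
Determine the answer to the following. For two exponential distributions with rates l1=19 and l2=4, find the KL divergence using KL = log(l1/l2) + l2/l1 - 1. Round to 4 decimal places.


KL divergence for exponential family:
KL = log(l1/l2) + l2/l1 - 1.
log(19/4) = 1.558145.
4/19 = 0.210526.
KL = 1.558145 + 0.210526 - 1 = 0.7687

0.7687


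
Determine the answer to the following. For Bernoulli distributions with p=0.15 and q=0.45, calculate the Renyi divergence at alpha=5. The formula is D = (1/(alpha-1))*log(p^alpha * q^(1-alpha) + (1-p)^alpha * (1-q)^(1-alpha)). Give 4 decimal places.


Renyi divergence of order alpha between Bernoulli distributions:
D = (1/(alpha-1))*log(p^alpha * q^(1-alpha) + (1-p)^alpha * (1-q)^(1-alpha)).
alpha = 5, p = 0.15, q = 0.45.
p^alpha * q^(1-alpha) = 0.15^5 * 0.45^-4 = 0.001852.
(1-p)^alpha * (1-q)^(1-alpha) = 0.85^5 * 0.55^-4 = 4.848907.
sum = 0.001852 + 4.848907 = 4.850759.
D = (1/4)*log(4.850759) = 0.3948

0.3948


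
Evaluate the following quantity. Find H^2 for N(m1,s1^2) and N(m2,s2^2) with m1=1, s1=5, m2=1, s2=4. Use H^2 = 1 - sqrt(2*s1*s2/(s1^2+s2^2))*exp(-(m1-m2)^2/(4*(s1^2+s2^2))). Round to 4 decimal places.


Squared Hellinger distance for Gaussians:
H^2 = 1 - sqrt(2*s1*s2/(s1^2+s2^2)) * exp(-(m1-m2)^2/(4*(s1^2+s2^2))).
s1^2 = 25, s2^2 = 16, s1^2+s2^2 = 41.
sqrt(2*5*4/(41)) = 0.98773.
(m1-m2)^2 = (0)^2 = 0.
exp(-0/(4*41)) = exp(0.0) = 1.0.
H^2 = 1 - 0.98773*1.0 = 0.0123

0.0123


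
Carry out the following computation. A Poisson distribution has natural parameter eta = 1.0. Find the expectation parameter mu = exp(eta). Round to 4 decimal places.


Expectation parameter for Poisson exponential family:
mu = exp(eta).
eta = 1.0.
mu = exp(1.0) = 2.7183

2.7183


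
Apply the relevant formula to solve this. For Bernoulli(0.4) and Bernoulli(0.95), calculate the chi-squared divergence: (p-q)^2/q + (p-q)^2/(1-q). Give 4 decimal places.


Chi-squared divergence between Bernoulli distributions:
chi^2 = (p-q)^2/q + (p-q)^2/(1-q).
p = 0.4, q = 0.95, p-q = -0.55.
(p-q)^2 = 0.3025.
term1 = 0.3025/0.95 = 0.318421.
term2 = 0.3025/0.05 = 6.05.
chi^2 = 0.318421 + 6.05 = 6.3684

6.3684


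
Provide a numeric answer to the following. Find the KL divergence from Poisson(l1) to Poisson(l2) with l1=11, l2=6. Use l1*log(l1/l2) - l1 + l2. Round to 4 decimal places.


KL divergence for Poisson:
KL = l1*log(l1/l2) - l1 + l2.
l1 = 11, l2 = 6.
log(11/6) = 0.606136.
l1*log(l1/l2) = 11 * 0.606136 = 6.667494.
KL = 6.667494 - 11 + 6 = 1.6675

1.6675


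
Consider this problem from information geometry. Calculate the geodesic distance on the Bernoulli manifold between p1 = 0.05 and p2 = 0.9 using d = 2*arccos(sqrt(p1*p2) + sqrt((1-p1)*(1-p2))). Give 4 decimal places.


Geodesic distance on Bernoulli manifold:
d(p1,p2) = 2*arccos(sqrt(p1*p2) + sqrt((1-p1)*(1-p2))).
sqrt(p1*p2) = sqrt(0.05*0.9) = 0.212132.
sqrt((1-p1)*(1-p2)) = sqrt(0.95*0.1) = 0.308221.
arg = 0.212132 + 0.308221 = 0.520353.
d = 2*arccos(0.520353) = 2.0471

2.0471


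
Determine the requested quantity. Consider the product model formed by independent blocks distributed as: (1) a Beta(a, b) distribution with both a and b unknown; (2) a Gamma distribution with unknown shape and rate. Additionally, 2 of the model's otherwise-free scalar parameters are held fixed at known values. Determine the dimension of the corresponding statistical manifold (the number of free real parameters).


The dimension of a statistical manifold equals the number of free
(independent) real parameters of the model. For a product of independent
blocks the parameter counts add.
- Beta (a, b): 2.
- Gamma (shape, rate): 2.
Total = 2 + 2 = 4.
2 parameter(s) fixed at known values: 4 - 2 = 2.
Dimension = 2

2
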